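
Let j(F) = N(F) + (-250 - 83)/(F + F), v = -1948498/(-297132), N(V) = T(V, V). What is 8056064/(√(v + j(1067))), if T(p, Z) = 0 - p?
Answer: -8056064*I*√55064701537946265/7642089515 ≈ -2.4737e+5*I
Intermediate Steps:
T(p, Z) = -p
N(V) = -V
v = 974249/148566 (v = -1948498*(-1/297132) = 974249/148566 ≈ 6.5577)
j(F) = -F - 333/(2*F) (j(F) = -F + (-250 - 83)/(F + F) = -F - 333*1/(2*F) = -F - 333/(2*F))
8056064/(√(v + j(1067))) = 8056064/(√(974249/148566 + (-1*1067 - 333/2/1067))) = 8056064/(√(974249/148566 + (-1067 - 333/2*1/1067))) = 8056064/(√(974249/148566 + (-1067 - 333/2134))) = 8056064/(√(974249/148566 - 2277311/2134)) = 8056064/(√(-7642089515/7205451)) = 8056064/((I*√55064701537946265/7205451)) = 8056064*(-I*√55064701537946265/7642089515) = -8056064*I*√55064701537946265/7642089515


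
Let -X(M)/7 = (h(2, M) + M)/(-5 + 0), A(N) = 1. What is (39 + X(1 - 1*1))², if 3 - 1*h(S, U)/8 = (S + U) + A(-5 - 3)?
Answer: 1521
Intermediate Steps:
h(S, U) = 16 - 8*S - 8*U (h(S, U) = 24 - 8*((S + U) + 1) = 24 - 8*(1 + S + U) = 24 + (-8 - 8*S - 8*U) = 16 - 8*S - 8*U)
X(M) = -49*M/5 (X(M) = -7*((16 - 8*2 - 8*M) + M)/(-5 + 0) = -7*((16 - 16 - 8*M) + M)/(-5) = -7*(-8*M + M)*(-1)/5 = -7*(-7*M)*(-1)/5 = -49*M/5)
(39 + X(1 - 1*1))² = (39 - 49*(1 - 1*1)/5)² = (39 - 49*(1 - 1)/5)² = (39 - 49/5*0)² = (39 + 0)² = 39² = 1521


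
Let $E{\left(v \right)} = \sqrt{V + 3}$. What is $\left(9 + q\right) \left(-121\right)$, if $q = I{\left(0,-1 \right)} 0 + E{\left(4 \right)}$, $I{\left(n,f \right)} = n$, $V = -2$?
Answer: $-1210$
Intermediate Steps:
$E{\left(v \right)} = 1$ ($E{\left(v \right)} = \sqrt{-2 + 3} = \sqrt{1} = 1$)
$q = 1$ ($q = 0 \cdot 0 + 1 = 0 + 1 = 1$)
$\left(9 + q\right) \left(-121\right) = \left(9 + 1\right) \left(-121\right) = 10 \left(-121\right) = -1210$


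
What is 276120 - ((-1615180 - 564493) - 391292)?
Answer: 2847085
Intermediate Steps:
276120 - ((-1615180 - 564493) - 391292) = 276120 - (-2179673 - 391292) = 276120 - 1*(-2570965) = 276120 + 2570965 = 2847085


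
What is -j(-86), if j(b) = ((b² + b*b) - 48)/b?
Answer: 7372/43 ≈ 171.44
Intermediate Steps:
j(b) = (-48 + 2*b²)/b (j(b) = ((b² + b²) - 48)/b = (2*b² - 48)/b = (-48 + 2*b²)/b)
-j(-86) = -(-48/(-86) + 2*(-86)) = -(-48*(-1/86) - 172) = -(24/43 - 172) = -1*(-7372/43) = 7372/43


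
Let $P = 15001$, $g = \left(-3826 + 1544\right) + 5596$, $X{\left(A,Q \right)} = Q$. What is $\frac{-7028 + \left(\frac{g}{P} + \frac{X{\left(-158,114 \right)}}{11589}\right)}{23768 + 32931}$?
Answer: $- \frac{407251237144}{3285642583237} \approx -0.12395$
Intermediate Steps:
$g = 3314$ ($g = -2282 + 5596 = 3314$)
$\frac{-7028 + \left(\frac{g}{P} + \frac{X{\left(-158,114 \right)}}{11589}\right)}{23768 + 32931} = \frac{-7028 + \left(\frac{3314}{15001} + \frac{114}{11589}\right)}{23768 + 32931} = \frac{-7028 + \left(3314 \cdot \frac{1}{15001} + 114 \cdot \frac{1}{11589}\right)}{56699} = \left(-7028 + \left(\frac{3314}{15001} + \frac{38}{3863}\right)\right) \frac{1}{56699} = \left(-7028 + \frac{13372020}{57948863}\right) \frac{1}{56699} = \left(- \frac{407251237144}{57948863}\right) \frac{1}{56699} = - \frac{407251237144}{3285642583237}$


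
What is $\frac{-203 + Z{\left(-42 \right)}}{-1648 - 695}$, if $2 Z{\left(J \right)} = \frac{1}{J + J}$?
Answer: $\frac{34105}{393624} \approx 0.086644$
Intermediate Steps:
$Z{\left(J \right)} = \frac{1}{4 J}$ ($Z{\left(J \right)} = \frac{1}{2 \left(J + J\right)} = \frac{1}{2 \cdot 2 J} = \frac{\frac{1}{2} \frac{1}{J}}{2} = \frac{1}{4 J}$)
$\frac{-203 + Z{\left(-42 \right)}}{-1648 - 695} = \frac{-203 + \frac{1}{4 \left(-42\right)}}{-1648 - 695} = \frac{-203 + \frac{1}{4} \left(- \frac{1}{42}\right)}{-2343} = \left(-203 - \frac{1}{168}\right) \left(- \frac{1}{2343}\right) = \left(- \frac{34105}{168}\right) \left(- \frac{1}{2343}\right) = \frac{34105}{393624}$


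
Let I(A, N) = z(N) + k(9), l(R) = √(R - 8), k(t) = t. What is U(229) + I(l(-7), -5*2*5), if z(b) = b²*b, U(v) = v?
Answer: -124762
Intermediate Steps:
l(R) = √(-8 + R)
z(b) = b³
I(A, N) = 9 + N³ (I(A, N) = N³ + 9 = 9 + N³)
U(229) + I(l(-7), -5*2*5) = 229 + (9 + (-5*2*5)³) = 229 + (9 + (-10*5)³) = 229 + (9 + (-50)³) = 229 + (9 - 125000) = 229 - 124991 = -124762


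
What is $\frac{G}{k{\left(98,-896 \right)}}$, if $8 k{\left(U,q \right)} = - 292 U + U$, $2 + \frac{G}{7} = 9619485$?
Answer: $- \frac{38477932}{2037} \approx -18890.0$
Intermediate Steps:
$G = 67336381$ ($G = -14 + 7 \cdot 9619485 = -14 + 67336395 = 67336381$)
$k{\left(U,q \right)} = - \frac{291 U}{8}$ ($k{\left(U,q \right)} = \frac{- 292 U + U}{8} = \frac{\left(-291\right) U}{8} = - \frac{291 U}{8}$)
$\frac{G}{k{\left(98,-896 \right)}} = \frac{67336381}{\left(- \frac{291}{8}\right) 98} = \frac{67336381}{- \frac{14259}{4}} = 67336381 \left(- \frac{4}{14259}\right) = - \frac{38477932}{2037}$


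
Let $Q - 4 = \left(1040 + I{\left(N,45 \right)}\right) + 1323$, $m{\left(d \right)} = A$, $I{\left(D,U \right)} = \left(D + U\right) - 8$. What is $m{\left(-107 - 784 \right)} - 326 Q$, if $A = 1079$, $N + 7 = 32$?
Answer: $-790775$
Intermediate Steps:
$N = 25$ ($N = -7 + 32 = 25$)
$I{\left(D,U \right)} = -8 + D + U$
$m{\left(d \right)} = 1079$
$Q = 2429$ ($Q = 4 + \left(\left(1040 + \left(-8 + 25 + 45\right)\right) + 1323\right) = 4 + \left(\left(1040 + 62\right) + 1323\right) = 4 + \left(1102 + 1323\right) = 4 + 2425 = 2429$)
$m{\left(-107 - 784 \right)} - 326 Q = 1079 - 326 \cdot 2429 = 1079 - 791854 = -790775$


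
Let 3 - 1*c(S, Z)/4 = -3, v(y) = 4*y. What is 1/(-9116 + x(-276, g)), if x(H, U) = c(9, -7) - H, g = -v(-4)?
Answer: -1/8816 ≈ -0.00011343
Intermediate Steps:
g = 16 (g = -4*(-4) = -1*(-16) = 16)
c(S, Z) = 24 (c(S, Z) = 12 - 4*(-3) = 12 + 12 = 24)
x(H, U) = 24 - H
1/(-9116 + x(-276, g)) = 1/(-9116 + (24 - 1*(-276))) = 1/(-9116 + (24 + 276)) = 1/(-9116 + 300) = 1/(-8816) = -1/8816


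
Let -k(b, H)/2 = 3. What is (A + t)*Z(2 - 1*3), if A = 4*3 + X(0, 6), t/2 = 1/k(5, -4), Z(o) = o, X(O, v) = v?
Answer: -53/3 ≈ -17.667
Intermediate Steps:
k(b, H) = -6 (k(b, H) = -2*3 = -6)
t = -⅓ (t = 2/(-6) = 2*(-⅙) = -⅓ ≈ -0.33333)
A = 18 (A = 4*3 + 6 = 12 + 6 = 18)
(A + t)*Z(2 - 1*3) = (18 - ⅓)*(2 - 1*3) = 53*(2 - 3)/3 = (53/3)*(-1) = -53/3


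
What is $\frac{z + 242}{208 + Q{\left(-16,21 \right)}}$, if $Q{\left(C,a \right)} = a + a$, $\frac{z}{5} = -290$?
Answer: $- \frac{604}{125} \approx -4.832$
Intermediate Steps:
$z = -1450$ ($z = 5 \left(-290\right) = -1450$)
$Q{\left(C,a \right)} = 2 a$
$\frac{z + 242}{208 + Q{\left(-16,21 \right)}} = \frac{-1450 + 242}{208 + 2 \cdot 21} = - \frac{1208}{208 + 42} = - \frac{1208}{250} = \left(-1208\right) \frac{1}{250} = - \frac{604}{125}$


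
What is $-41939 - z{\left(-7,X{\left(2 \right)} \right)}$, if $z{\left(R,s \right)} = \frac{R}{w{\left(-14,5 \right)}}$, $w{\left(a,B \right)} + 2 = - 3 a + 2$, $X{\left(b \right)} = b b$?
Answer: $- \frac{251633}{6} \approx -41939.0$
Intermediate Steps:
$X{\left(b \right)} = b^{2}$
$w{\left(a,B \right)} = - 3 a$ ($w{\left(a,B \right)} = -2 - \left(-2 + 3 a\right) = - 3 a$)
$z{\left(R,s \right)} = \frac{R}{42}$ ($z{\left(R,s \right)} = \frac{R}{\left(-3\right) \left(-14\right)} = \frac{R}{42}$)
$-41939 - z{\left(-7,X{\left(2 \right)} \right)} = -41939 - \frac{1}{42} \left(-7\right) = -41939 - - \frac{1}{6} = -41939 + \frac{1}{6} = - \frac{251633}{6}$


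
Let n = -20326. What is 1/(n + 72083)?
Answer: 1/51757 ≈ 1.9321e-5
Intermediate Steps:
1/(n + 72083) = 1/(-20326 + 72083) = 1/51757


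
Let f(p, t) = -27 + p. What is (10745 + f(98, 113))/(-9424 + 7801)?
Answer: -10816/1623 ≈ -6.6642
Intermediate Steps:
(10745 + f(98, 113))/(-9424 + 7801) = (10745 + (-27 + 98))/(-9424 + 7801) = (10745 + 71)/(-1623) = 10816*(-1/1623) = -10816/1623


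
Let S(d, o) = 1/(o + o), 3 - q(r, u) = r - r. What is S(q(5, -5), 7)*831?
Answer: 831/14 ≈ 59.357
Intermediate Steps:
q(r, u) = 3 (q(r, u) = 3 - (r - r) = 3 - 1*0 = 3 + 0 = 3)
S(d, o) = 1/(2*o)
S(q(5, -5), 7)*831 = ((½)/7)*831 = ((½)*(⅐))*831 = (1/14)*831 = 831/14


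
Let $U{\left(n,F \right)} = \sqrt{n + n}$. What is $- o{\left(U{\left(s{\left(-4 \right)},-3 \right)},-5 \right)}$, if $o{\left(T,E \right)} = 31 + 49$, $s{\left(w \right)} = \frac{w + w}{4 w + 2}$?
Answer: $-80$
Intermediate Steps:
$s{\left(w \right)} = \frac{2 w}{2 + 4 w}$
$U{\left(n,F \right)} = \sqrt{2} \sqrt{n}$ ($U{\left(n,F \right)} = \sqrt{2 n} = \sqrt{2} \sqrt{n}$)
$o{\left(T,E \right)} = 80$
$- o{\left(U{\left(s{\left(-4 \right)},-3 \right)},-5 \right)} = \left(-1\right) 80 = -80$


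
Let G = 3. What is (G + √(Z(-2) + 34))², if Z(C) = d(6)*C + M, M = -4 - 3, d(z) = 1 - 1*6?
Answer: (3 + √37)² ≈ 82.497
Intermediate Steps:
d(z) = -5 (d(z) = 1 - 6 = -5)
M = -7
Z(C) = -7 - 5*C (Z(C) = -5*C - 7 = -7 - 5*C)
(G + √(Z(-2) + 34))² = (3 + √((-7 - 5*(-2)) + 34))² = (3 + √((-7 + 10) + 34))² = (3 + √(3 + 34))² = (3 + √37)²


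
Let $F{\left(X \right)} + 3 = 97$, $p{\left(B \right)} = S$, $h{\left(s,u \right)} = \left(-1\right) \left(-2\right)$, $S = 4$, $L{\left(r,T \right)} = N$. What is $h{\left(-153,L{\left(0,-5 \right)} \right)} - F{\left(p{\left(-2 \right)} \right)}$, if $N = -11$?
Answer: $-92$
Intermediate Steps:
$L{\left(r,T \right)} = -11$
$h{\left(s,u \right)} = 2$
$p{\left(B \right)} = 4$
$F{\left(X \right)} = 94$ ($F{\left(X \right)} = -3 + 97 = 94$)
$h{\left(-153,L{\left(0,-5 \right)} \right)} - F{\left(p{\left(-2 \right)} \right)} = 2 - 94 = -92$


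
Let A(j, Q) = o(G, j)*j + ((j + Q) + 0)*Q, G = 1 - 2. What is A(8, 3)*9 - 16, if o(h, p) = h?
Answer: 209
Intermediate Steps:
G = -1
A(j, Q) = -j + Q*(Q + j) (A(j, Q) = -j + ((j + Q) + 0)*Q = -j + ((Q + j) + 0)*Q = -j + (Q + j)*Q = -j + Q*(Q + j))
A(8, 3)*9 - 16 = (3² - 1*8 + 3*8)*9 - 16 = (9 - 8 + 24)*9 - 16 = 25*9 - 16 = 225 - 16 = 209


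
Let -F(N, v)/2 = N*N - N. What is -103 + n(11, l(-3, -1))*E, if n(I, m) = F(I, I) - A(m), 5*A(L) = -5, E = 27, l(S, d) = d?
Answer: -6016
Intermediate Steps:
A(L) = -1 (A(L) = (⅕)*(-5) = -1)
F(N, v) = -2*N² + 2*N (F(N, v) = -2*(N*N - N) = -2*(N² - N) = -2*N² + 2*N)
n(I, m) = 1 + 2*I*(1 - I) (n(I, m) = 2*I*(1 - I) - 1*(-1) = 2*I*(1 - I) + 1 = 1 + 2*I*(1 - I))
-103 + n(11, l(-3, -1))*E = -103 + (1 - 2*11*(-1 + 11))*27 = -103 + (1 - 2*11*10)*27 = -103 + (1 - 220)*27 = -103 - 219*27 = -103 - 5913 = -6016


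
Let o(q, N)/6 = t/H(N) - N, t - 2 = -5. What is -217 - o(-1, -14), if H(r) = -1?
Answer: -319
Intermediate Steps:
t = -3 (t = 2 - 5 = -3)
o(q, N) = 18 - 6*N (o(q, N) = 6*(-3/(-1) - N) = 6*(-3*(-1) - N) = 6*(3 - N) = 18 - 6*N)
-217 - o(-1, -14) = -217 - (18 - 6*(-14)) = -217 - (18 + 84) = -217 - 1*102 = -217 - 102 = -319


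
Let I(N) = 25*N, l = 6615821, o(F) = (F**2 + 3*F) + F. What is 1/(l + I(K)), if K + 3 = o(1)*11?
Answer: 1/6617121 ≈ 1.5112e-7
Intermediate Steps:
o(F) = F**2 + 4*F
K = 52 (K = -3 + (1*(4 + 1))*11 = -3 + (1*5)*11 = -3 + 5*11 = -3 + 55 = 52)
1/(l + I(K)) = 1/(6615821 + 25*52) = 1/(6615821 + 1300) = 1/6617121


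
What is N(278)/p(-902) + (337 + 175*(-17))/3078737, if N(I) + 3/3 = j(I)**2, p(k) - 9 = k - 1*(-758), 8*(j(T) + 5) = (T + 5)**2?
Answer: -19728061315880689/26600287680 ≈ -7.4165e+5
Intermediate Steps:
j(T) = -5 + (5 + T)**2/8 (j(T) = -5 + (T + 5)**2/8 = -5 + (5 + T)**2/8)
p(k) = 767 + k (p(k) = 9 + (k - 1*(-758)) = 9 + (k + 758) = 9 + (758 + k) = 767 + k)
N(I) = -1 + (-5 + (5 + I)**2/8)**2
N(278)/p(-902) + (337 + 175*(-17))/3078737 = (-1 + (-40 + (5 + 278)**2)**2/64)/(767 - 902) + (337 + 175*(-17))/3078737 = (-1 + (-40 + 283**2)**2/64)/(-135) + (337 - 2975)*(1/3078737) = (-1 + (-40 + 80089)**2/64)*(-1/135) - 2638*1/3078737 = (-1 + (1/64)*80049**2)*(-1/135) - 2638/3078737 = (-1 + (1/64)*6407842401)*(-1/135) - 2638/3078737 = (-1 + 6407842401/64)*(-1/135) - 2638/3078737 = (6407842337/64)*(-1/135) - 2638/3078737 = -6407842337/8640 - 2638/3078737 = -19728061315880689/26600287680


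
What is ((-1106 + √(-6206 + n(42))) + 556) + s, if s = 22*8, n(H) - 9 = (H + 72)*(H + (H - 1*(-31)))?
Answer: -374 + √6913 ≈ -290.86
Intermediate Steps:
n(H) = 9 + (31 + 2*H)*(72 + H) (n(H) = 9 + (H + 72)*(H + (H - 1*(-31))) = 9 + (72 + H)*(H + (H + 31)) = 9 + (72 + H)*(H + (31 + H)) = 9 + (72 + H)*(31 + 2*H) = 9 + (31 + 2*H)*(72 + H))
s = 176
((-1106 + √(-6206 + n(42))) + 556) + s = ((-1106 + √(-6206 + (2241 + 2*42² + 175*42))) + 556) + 176 = ((-1106 + √(-6206 + (2241 + 2*1764 + 7350))) + 556) + 176 = ((-1106 + √(-6206 + (2241 + 3528 + 7350))) + 556) + 176 = ((-1106 + √(-6206 + 13119)) + 556) + 176 = ((-1106 + √6913) + 556) + 176 = (-550 + √6913) + 176 = -374 + √6913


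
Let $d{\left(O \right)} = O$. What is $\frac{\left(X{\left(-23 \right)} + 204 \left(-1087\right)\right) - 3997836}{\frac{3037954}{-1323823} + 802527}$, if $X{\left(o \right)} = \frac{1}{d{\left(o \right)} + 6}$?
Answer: $- \frac{94961701267567}{18060811267039} \approx -5.2579$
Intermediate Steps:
$X{\left(o \right)} = \frac{1}{6 + o}$ ($X{\left(o \right)} = \frac{1}{o + 6} = \frac{1}{6 + o}$)
$\frac{\left(X{\left(-23 \right)} + 204 \left(-1087\right)\right) - 3997836}{\frac{3037954}{-1323823} + 802527} = \frac{\left(\frac{1}{6 - 23} + 204 \left(-1087\right)\right) - 3997836}{\frac{3037954}{-1323823} + 802527} = \frac{\left(\frac{1}{-17} - 221748\right) - 3997836}{3037954 \left(- \frac{1}{1323823}\right) + 802527} = \frac{\left(- \frac{1}{17} - 221748\right) - 3997836}{- \frac{3037954}{1323823} + 802527} = \frac{- \frac{3769717}{17} - 3997836}{\frac{1062400662767}{1323823}} = \left(- \frac{71732929}{17}\right) \frac{1323823}{1062400662767} = - \frac{94961701267567}{18060811267039}$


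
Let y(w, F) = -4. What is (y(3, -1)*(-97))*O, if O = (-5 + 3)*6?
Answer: -4656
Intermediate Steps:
O = -12 (O = -2*6 = -12)
(y(3, -1)*(-97))*O = -4*(-97)*(-12) = 388*(-12) = -4656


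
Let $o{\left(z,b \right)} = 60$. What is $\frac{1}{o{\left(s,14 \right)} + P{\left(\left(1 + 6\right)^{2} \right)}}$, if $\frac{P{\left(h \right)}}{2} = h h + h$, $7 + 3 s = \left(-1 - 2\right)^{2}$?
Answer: $\frac{1}{4960} \approx 0.00020161$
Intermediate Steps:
$s = \frac{2}{3}$ ($s = - \frac{7}{3} + \frac{\left(-1 - 2\right)^{2}}{3} = - \frac{7}{3} + \frac{\left(-3\right)^{2}}{3} = - \frac{7}{3} + \frac{1}{3} \cdot 9 = - \frac{7}{3} + 3 = \frac{2}{3} \approx 0.66667$)
$P{\left(h \right)} = 2 h + 2 h^{2}$ ($P{\left(h \right)} = 2 \left(h h + h\right) = 2 \left(h^{2} + h\right) = 2 \left(h + h^{2}\right) = 2 h + 2 h^{2}$)
$\frac{1}{o{\left(s,14 \right)} + P{\left(\left(1 + 6\right)^{2} \right)}} = \frac{1}{60 + 2 \left(1 + 6\right)^{2} \left(1 + \left(1 + 6\right)^{2}\right)} = \frac{1}{60 + 2 \cdot 7^{2} \left(1 + 7^{2}\right)} = \frac{1}{60 + 2 \cdot 49 \left(1 + 49\right)} = \frac{1}{60 + 2 \cdot 49 \cdot 50} = \frac{1}{60 + 4900} = \frac{1}{4960}$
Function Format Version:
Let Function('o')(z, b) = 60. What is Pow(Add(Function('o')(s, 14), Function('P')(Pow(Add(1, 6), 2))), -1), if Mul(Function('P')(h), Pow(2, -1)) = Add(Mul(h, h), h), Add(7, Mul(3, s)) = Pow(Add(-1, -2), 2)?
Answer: Rational(1, 4960) ≈ 0.00020161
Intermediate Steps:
s = Rational(2, 3) (s = Add(Rational(-7, 3), Mul(Rational(1, 3), Pow(Add(-1, -2), 2))) = Add(Rational(-7, 3), Mul(Rational(1, 3), Pow(-3, 2))) = Add(Rational(-7, 3), Mul(Rational(1, 3), 9)) = Add(Rational(-7, 3), 3) = Rational(2, 3) ≈ 0.66667)
Function('P')(h) = Add(Mul(2, h), Mul(2, Pow(h, 2))) (Function('P')(h) = Mul(2, Add(Mul(h, h), h)) = Mul(2, Add(Pow(h, 2), h)) = Mul(2, Add(h, Pow(h, 2))) = Add(Mul(2, h), Mul(2, Pow(h, 2))))
Pow(Add(Function('o')(s, 14), Function('P')(Pow(Add(1, 6), 2))), -1) = Pow(Add(60, Mul(2, Pow(Add(1, 6), 2), Add(1, Pow(Add(1, 6), 2)))), -1) = Pow(Add(60, Mul(2, Pow(7, 2), Add(1, Pow(7, 2)))), -1) = Pow(Add(60, Mul(2, 49, Add(1, 49))), -1) = Pow(Add(60, Mul(2, 49, 50)), -1) = Pow(Add(60, 4900), -1) = Pow(4960, -1) = Rational(1, 4960)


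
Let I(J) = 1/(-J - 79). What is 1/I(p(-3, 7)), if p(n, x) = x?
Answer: -86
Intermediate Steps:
I(J) = 1/(-79 - J)
1/I(p(-3, 7)) = 1/(-1/(79 + 7)) = 1/(-1/86) = -86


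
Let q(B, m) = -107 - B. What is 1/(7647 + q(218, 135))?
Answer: 1/7322 ≈ 0.00013657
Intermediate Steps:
1/(7647 + q(218, 135)) = 1/(7647 + (-107 - 1*218)) = 1/(7647 + (-107 - 218)) = 1/(7647 - 325) = 1/7322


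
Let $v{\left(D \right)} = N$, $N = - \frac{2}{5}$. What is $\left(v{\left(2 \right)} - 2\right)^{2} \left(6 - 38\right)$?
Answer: $- \frac{4608}{25} \approx -184.32$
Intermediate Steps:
$N = - \frac{2}{5}$ ($N = \left(-2\right) \frac{1}{5} = - \frac{2}{5} \approx -0.4$)
$v{\left(D \right)} = - \frac{2}{5}$
$\left(v{\left(2 \right)} - 2\right)^{2} \left(6 - 38\right) = \left(- \frac{2}{5} - 2\right)^{2} \left(6 - 38\right) = \left(- \frac{12}{5}\right)^{2} \left(-32\right) = \frac{144}{25} \left(-32\right) = - \frac{4608}{25}$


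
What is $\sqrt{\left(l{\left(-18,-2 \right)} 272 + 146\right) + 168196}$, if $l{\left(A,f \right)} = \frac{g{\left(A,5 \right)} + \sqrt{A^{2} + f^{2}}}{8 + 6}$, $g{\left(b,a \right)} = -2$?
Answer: $\frac{\sqrt{8246854 + 1904 \sqrt{82}}}{7} \approx 410.68$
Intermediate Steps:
$l{\left(A,f \right)} = - \frac{1}{7} + \frac{\sqrt{A^{2} + f^{2}}}{14}$ ($l{\left(A,f \right)} = \frac{-2 + \sqrt{A^{2} + f^{2}}}{8 + 6} = \frac{-2 + \sqrt{A^{2} + f^{2}}}{14} = \left(-2 + \sqrt{A^{2} + f^{2}}\right) \frac{1}{14} = - \frac{1}{7} + \frac{\sqrt{A^{2} + f^{2}}}{14}$)
$\sqrt{\left(l{\left(-18,-2 \right)} 272 + 146\right) + 168196} = \sqrt{\left(\left(- \frac{1}{7} + \frac{\sqrt{\left(-18\right)^{2} + \left(-2\right)^{2}}}{14}\right) 272 + 146\right) + 168196} = \sqrt{\left(\left(- \frac{1}{7} + \frac{\sqrt{324 + 4}}{14}\right) 272 + 146\right) + 168196} = \sqrt{\left(\left(- \frac{1}{7} + \frac{\sqrt{328}}{14}\right) 272 + 146\right) + 168196} = \sqrt{\left(\left(- \frac{1}{7} + \frac{2 \sqrt{82}}{14}\right) 272 + 146\right) + 168196} = \sqrt{\left(\left(- \frac{1}{7} + \frac{\sqrt{82}}{7}\right) 272 + 146\right) + 168196} = \sqrt{\left(\left(- \frac{272}{7} + \frac{272 \sqrt{82}}{7}\right) + 146\right) + 168196} = \sqrt{\left(\frac{750}{7} + \frac{272 \sqrt{82}}{7}\right) + 168196} = \sqrt{\frac{1178122}{7} + \frac{272 \sqrt{82}}{7}}$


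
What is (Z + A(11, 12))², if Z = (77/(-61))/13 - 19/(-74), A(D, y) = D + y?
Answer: 1847030493025/3443577124 ≈ 536.37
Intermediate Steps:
Z = 9369/58682 (Z = (77*(-1/61))*(1/13) - 19*(-1/74) = -77/61*1/13 + 19/74 = -77/793 + 19/74 = 9369/58682 ≈ 0.15966)
(Z + A(11, 12))² = (9369/58682 + (11 + 12))² = (9369/58682 + 23)² = (1359055/58682)² = 1847030493025/3443577124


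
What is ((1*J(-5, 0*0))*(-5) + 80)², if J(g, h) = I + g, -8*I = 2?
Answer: 180625/16 ≈ 11289.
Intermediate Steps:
I = -¼ (I = -⅛*2 = -¼ ≈ -0.25000)
J(g, h) = -¼ + g
((1*J(-5, 0*0))*(-5) + 80)² = ((1*(-¼ - 5))*(-5) + 80)² = ((1*(-21/4))*(-5) + 80)² = (-21/4*(-5) + 80)² = (105/4 + 80)² = (425/4)² = 180625/16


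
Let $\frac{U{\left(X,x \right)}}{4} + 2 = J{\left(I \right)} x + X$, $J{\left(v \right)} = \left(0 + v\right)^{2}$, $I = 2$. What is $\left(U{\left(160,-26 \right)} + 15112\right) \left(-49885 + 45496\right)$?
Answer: $-67274592$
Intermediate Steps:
$J{\left(v \right)} = v^{2}$
$U{\left(X,x \right)} = -8 + 4 X + 16 x$ ($U{\left(X,x \right)} = -8 + 4 \left(2^{2} x + X\right) = -8 + 4 \left(4 x + X\right) = -8 + 4 \left(X + 4 x\right) = -8 + \left(4 X + 16 x\right) = -8 + 4 X + 16 x$)
$\left(U{\left(160,-26 \right)} + 15112\right) \left(-49885 + 45496\right) = \left(\left(-8 + 4 \cdot 160 + 16 \left(-26\right)\right) + 15112\right) \left(-49885 + 45496\right) = \left(\left(-8 + 640 - 416\right) + 15112\right) \left(-4389\right) = \left(216 + 15112\right) \left(-4389\right) = 15328 \left(-4389\right) = -67274592$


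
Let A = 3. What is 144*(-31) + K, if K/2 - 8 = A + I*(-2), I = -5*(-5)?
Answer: -4542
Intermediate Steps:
I = 25
K = -78 (K = 16 + 2*(3 + 25*(-2)) = 16 + 2*(3 - 50) = 16 + 2*(-47) = 16 - 94 = -78)
144*(-31) + K = 144*(-31) - 78 = -4464 - 78 = -4542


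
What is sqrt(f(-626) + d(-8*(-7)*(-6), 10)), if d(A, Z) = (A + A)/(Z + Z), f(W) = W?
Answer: I*sqrt(16490)/5 ≈ 25.683*I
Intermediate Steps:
d(A, Z) = A/Z (d(A, Z) = (2*A)/((2*Z)) = (2*A)*(1/(2*Z)) = A/Z)
sqrt(f(-626) + d(-8*(-7)*(-6), 10)) = sqrt(-626 + (-8*(-7)*(-6))/10) = sqrt(-626 + (56*(-6))*(1/10)) = sqrt(-626 - 336*1/10) = sqrt(-626 - 168/5) = sqrt(-3298/5) = I*sqrt(16490)/5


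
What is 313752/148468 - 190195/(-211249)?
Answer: 23629416877/7840929133 ≈ 3.0136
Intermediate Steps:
313752/148468 - 190195/(-211249) = 313752*(1/148468) - 190195*(-1/211249) = 78438/37117 + 190195/211249 = 23629416877/7840929133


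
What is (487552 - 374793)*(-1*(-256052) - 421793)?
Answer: -18688789419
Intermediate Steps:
(487552 - 374793)*(-1*(-256052) - 421793) = 112759*(256052 - 421793) = 112759*(-165741) = -18688789419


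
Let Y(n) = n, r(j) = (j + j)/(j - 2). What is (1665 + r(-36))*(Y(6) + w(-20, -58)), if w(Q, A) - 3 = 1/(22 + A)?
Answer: 59823/4 ≈ 14956.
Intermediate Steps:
r(j) = 2*j/(-2 + j) (r(j) = (2*j)/(-2 + j) = 2*j/(-2 + j))
w(Q, A) = 3 + 1/(22 + A)
(1665 + r(-36))*(Y(6) + w(-20, -58)) = (1665 + 2*(-36)/(-2 - 36))*(6 + (67 + 3*(-58))/(22 - 58)) = (1665 + 2*(-36)/(-38))*(6 + (67 - 174)/(-36)) = (1665 + 2*(-36)*(-1/38))*(6 - 1/36*(-107)) = (1665 + 36/19)*(6 + 107/36) = (31671/19)*(323/36) = 59823/4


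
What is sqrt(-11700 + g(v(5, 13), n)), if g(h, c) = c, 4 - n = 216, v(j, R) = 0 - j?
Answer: 2*I*sqrt(2978) ≈ 109.14*I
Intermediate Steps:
v(j, R) = -j
n = -212 (n = 4 - 1*216 = 4 - 216 = -212)
sqrt(-11700 + g(v(5, 13), n)) = sqrt(-11700 - 212) = sqrt(-11912) = 2*I*sqrt(2978)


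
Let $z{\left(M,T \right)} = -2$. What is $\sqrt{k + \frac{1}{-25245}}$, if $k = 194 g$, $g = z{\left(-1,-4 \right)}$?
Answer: $\frac{i \sqrt{27475146105}}{8415} \approx 19.698 i$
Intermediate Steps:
$g = -2$
$k = -388$ ($k = 194 \left(-2\right) = -388$)
$\sqrt{k + \frac{1}{-25245}} = \sqrt{-388 + \frac{1}{-25245}} = \sqrt{-388 - \frac{1}{25245}} = \sqrt{- \frac{9795061}{25245}} = \frac{i \sqrt{27475146105}}{8415}$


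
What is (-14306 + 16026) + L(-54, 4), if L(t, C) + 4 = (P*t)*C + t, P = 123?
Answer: -24906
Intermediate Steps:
L(t, C) = -4 + t + 123*C*t (L(t, C) = -4 + ((123*t)*C + t) = -4 + (123*C*t + t) = -4 + (t + 123*C*t) = -4 + t + 123*C*t)
(-14306 + 16026) + L(-54, 4) = (-14306 + 16026) + (-4 - 54 + 123*4*(-54)) = 1720 + (-4 - 54 - 26568) = 1720 - 26626 = -24906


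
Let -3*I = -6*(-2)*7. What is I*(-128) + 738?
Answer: 4322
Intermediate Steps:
I = -28 (I = -(-6*(-2))*7/3 = -4*7 = -1/3*84 = -28)
I*(-128) + 738 = -28*(-128) + 738 = 3584 + 738 = 4322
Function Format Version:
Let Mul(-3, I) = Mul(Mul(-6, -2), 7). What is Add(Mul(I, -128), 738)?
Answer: 4322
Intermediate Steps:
I = -28 (I = Mul(Rational(-1, 3), Mul(Mul(-6, -2), 7)) = Mul(Rational(-1, 3), Mul(12, 7)) = Mul(Rational(-1, 3), 84) = -28)
Add(Mul(I, -128), 738) = Add(Mul(-28, -128), 738) = Add(3584, 738) = 4322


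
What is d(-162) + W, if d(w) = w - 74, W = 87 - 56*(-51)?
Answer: 2707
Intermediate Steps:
W = 2943 (W = 87 + 2856 = 2943)
d(w) = -74 + w
d(-162) + W = (-74 - 162) + 2943 = -236 + 2943 = 2707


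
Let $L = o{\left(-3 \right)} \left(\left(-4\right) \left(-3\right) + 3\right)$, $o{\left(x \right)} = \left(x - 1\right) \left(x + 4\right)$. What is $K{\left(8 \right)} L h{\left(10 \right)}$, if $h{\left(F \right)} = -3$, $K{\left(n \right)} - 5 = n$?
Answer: $2340$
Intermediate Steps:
$K{\left(n \right)} = 5 + n$
$o{\left(x \right)} = \left(-1 + x\right) \left(4 + x\right)$
$L = -60$ ($L = \left(-4 + \left(-3\right)^{2} + 3 \left(-3\right)\right) \left(\left(-4\right) \left(-3\right) + 3\right) = \left(-4 + 9 - 9\right) \left(12 + 3\right) = \left(-4\right) 15 = -60$)
$K{\left(8 \right)} L h{\left(10 \right)} = \left(5 + 8\right) \left(-60\right) \left(-3\right) = 13 \left(-60\right) \left(-3\right) = \left(-780\right) \left(-3\right) = 2340$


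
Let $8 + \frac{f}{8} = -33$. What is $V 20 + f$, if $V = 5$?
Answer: $-228$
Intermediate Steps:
$f = -328$ ($f = -64 + 8 \left(-33\right) = -64 - 264 = -328$)
$V 20 + f = 5 \cdot 20 - 328 = 100 - 328 = -228$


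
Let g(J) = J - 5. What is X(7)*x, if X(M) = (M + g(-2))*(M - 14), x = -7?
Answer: 0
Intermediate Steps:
g(J) = -5 + J
X(M) = (-14 + M)*(-7 + M) (X(M) = (M + (-5 - 2))*(M - 14) = (M - 7)*(-14 + M) = (-7 + M)*(-14 + M) = (-14 + M)*(-7 + M))
X(7)*x = (98 + 7² - 21*7)*(-7) = (98 + 49 - 147)*(-7) = 0*(-7) = 0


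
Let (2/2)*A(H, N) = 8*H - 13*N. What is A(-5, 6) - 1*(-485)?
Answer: 367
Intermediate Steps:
A(H, N) = -13*N + 8*H (A(H, N) = 8*H - 13*N = -13*N + 8*H)
A(-5, 6) - 1*(-485) = (-13*6 + 8*(-5)) - 1*(-485) = (-78 - 40) + 485 = -118 + 485 = 367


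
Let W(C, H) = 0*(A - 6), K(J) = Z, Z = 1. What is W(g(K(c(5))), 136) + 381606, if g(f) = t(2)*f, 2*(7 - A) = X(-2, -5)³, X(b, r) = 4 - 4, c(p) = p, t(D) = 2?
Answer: 381606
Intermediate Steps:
X(b, r) = 0
A = 7 (A = 7 - ½*0³ = 7 - ½*0 = 7 + 0 = 7)
K(J) = 1
g(f) = 2*f
W(C, H) = 0 (W(C, H) = 0*(7 - 6) = 0*1 = 0)
W(g(K(c(5))), 136) + 381606 = 0 + 381606 = 381606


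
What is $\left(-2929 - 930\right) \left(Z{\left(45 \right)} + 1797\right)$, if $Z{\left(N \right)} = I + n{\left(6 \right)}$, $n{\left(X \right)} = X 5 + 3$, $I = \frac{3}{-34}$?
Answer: $- \frac{14123259}{2} \approx -7.0616 \cdot 10^{6}$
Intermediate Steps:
$I = - \frac{3}{34}$ ($I = 3 \left(- \frac{1}{34}\right) = - \frac{3}{34} \approx -0.088235$)
$n{\left(X \right)} = 3 + 5 X$ ($n{\left(X \right)} = 5 X + 3 = 3 + 5 X$)
$Z{\left(N \right)} = \frac{1119}{34}$ ($Z{\left(N \right)} = - \frac{3}{34} + \left(3 + 5 \cdot 6\right) = - \frac{3}{34} + \left(3 + 30\right) = - \frac{3}{34} + 33 = \frac{1119}{34}$)
$\left(-2929 - 930\right) \left(Z{\left(45 \right)} + 1797\right) = \left(-2929 - 930\right) \left(\frac{1119}{34} + 1797\right) = \left(-3859\right) \frac{62217}{34} = - \frac{14123259}{2}$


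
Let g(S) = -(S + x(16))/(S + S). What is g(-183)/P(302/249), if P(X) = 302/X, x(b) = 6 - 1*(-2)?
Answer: -175/91134 ≈ -0.0019202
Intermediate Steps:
x(b) = 8 (x(b) = 6 + 2 = 8)
g(S) = -(8 + S)/(2*S) (g(S) = -(S + 8)/(S + S) = -(8 + S)/(2*S))
g(-183)/P(302/249) = ((½)*(-8 - 1*(-183))/(-183))/((302/((302/249)))) = ((½)*(-1/183)*(-8 + 183))/((302/((302*(1/249))))) = ((½)*(-1/183)*175)/((302/(302/249))) = -175/(366*(302*(249/302))) = -175/366/249 = -175/366*1/249 = -175/91134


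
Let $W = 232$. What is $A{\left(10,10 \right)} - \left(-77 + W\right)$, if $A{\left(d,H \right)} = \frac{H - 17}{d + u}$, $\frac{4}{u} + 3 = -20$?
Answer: $- \frac{35191}{226} \approx -155.71$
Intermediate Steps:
$u = - \frac{4}{23}$ ($u = \frac{4}{-3 - 20} = \frac{4}{-23} = 4 \left(- \frac{1}{23}\right) = - \frac{4}{23} \approx -0.17391$)
$A{\left(d,H \right)} = \frac{-17 + H}{- \frac{4}{23} + d}$ ($A{\left(d,H \right)} = \frac{H - 17}{d - \frac{4}{23}} = \frac{-17 + H}{- \frac{4}{23} + d}$)
$A{\left(10,10 \right)} - \left(-77 + W\right) = \frac{23 \left(-17 + 10\right)}{-4 + 23 \cdot 10} + \left(77 - 232\right) = 23 \frac{1}{-4 + 230} \left(-7\right) + \left(77 - 232\right) = 23 \cdot \frac{1}{226} \left(-7\right) - 155 = - \frac{161}{226} - 155 = - \frac{35191}{226}$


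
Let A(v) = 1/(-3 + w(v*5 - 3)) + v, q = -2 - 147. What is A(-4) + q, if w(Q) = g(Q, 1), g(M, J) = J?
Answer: -307/2 ≈ -153.50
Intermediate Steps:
w(Q) = 1
q = -149
A(v) = -1/2 + v (A(v) = 1/(-3 + 1) + v = 1/(-2) + v = -1/2 + v)
A(-4) + q = (-1/2 - 4) - 149 = -9/2 - 149 = -307/2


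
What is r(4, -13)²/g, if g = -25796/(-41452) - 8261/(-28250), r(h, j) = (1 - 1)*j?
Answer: 0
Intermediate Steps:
r(h, j) = 0 (r(h, j) = 0*j = 0)
g = 267792993/292754750 (g = -25796*(-1/41452) - 8261*(-1/28250) = 6449/10363 + 8261/28250 = 267792993/292754750 ≈ 0.91473)
r(4, -13)²/g = 0²/(267792993/292754750) = 0*(292754750/267792993) = 0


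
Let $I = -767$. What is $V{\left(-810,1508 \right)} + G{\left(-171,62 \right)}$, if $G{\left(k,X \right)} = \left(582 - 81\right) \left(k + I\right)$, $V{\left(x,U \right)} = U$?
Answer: $-468430$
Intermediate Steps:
$G{\left(k,X \right)} = -384267 + 501 k$ ($G{\left(k,X \right)} = \left(582 - 81\right) \left(k - 767\right) = 501 \left(-767 + k\right) = -384267 + 501 k$)
$V{\left(-810,1508 \right)} + G{\left(-171,62 \right)} = 1508 + \left(-384267 + 501 \left(-171\right)\right) = 1508 - 469938 = -468430$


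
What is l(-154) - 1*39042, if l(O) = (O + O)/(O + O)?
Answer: -39041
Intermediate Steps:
l(O) = 1 (l(O) = (2*O)/((2*O)) = (2*O)*(1/(2*O)) = 1)
l(-154) - 1*39042 = 1 - 1*39042 = 1 - 39042 = -39041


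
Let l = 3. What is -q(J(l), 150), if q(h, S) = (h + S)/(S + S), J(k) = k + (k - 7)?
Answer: -149/300 ≈ -0.49667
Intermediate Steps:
J(k) = -7 + 2*k (J(k) = k + (-7 + k) = -7 + 2*k)
q(h, S) = (S + h)/(2*S) (q(h, S) = (S + h)/((2*S)) = (S + h)*(1/(2*S)) = (S + h)/(2*S))
-q(J(l), 150) = -(150 + (-7 + 2*3))/(2*150) = -(150 + (-7 + 6))/(2*150) = -(150 - 1)/(2*150) = -149/(2*150) = -1*149/300 = -149/300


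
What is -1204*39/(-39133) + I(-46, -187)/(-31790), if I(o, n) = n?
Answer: 8021653/6652610 ≈ 1.2058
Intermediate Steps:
-1204*39/(-39133) + I(-46, -187)/(-31790) = -1204*39/(-39133) - 187/(-31790) = -46956*(-1/39133) - 187*(-1/31790) = 46956/39133 + 1/170 = 8021653/6652610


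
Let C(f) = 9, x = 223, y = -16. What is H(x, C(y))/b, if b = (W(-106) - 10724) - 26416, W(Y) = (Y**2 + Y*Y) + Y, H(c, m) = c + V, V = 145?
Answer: -184/7387 ≈ -0.024909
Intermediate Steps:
H(c, m) = 145 + c (H(c, m) = c + 145 = 145 + c)
W(Y) = Y + 2*Y**2 (W(Y) = (Y**2 + Y**2) + Y = 2*Y**2 + Y = Y + 2*Y**2)
b = -14774 (b = (-106*(1 + 2*(-106)) - 10724) - 26416 = (-106*(1 - 212) - 10724) - 26416 = (-106*(-211) - 10724) - 26416 = (22366 - 10724) - 26416 = 11642 - 26416 = -14774)
H(x, C(y))/b = (145 + 223)/(-14774) = 368*(-1/14774) = -184/7387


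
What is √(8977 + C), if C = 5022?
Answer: √13999 ≈ 118.32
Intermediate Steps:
√(8977 + C) = √(8977 + 5022) = √13999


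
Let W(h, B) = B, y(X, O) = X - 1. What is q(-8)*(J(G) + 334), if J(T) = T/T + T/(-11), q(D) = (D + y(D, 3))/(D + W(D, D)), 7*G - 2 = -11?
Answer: 109667/308 ≈ 356.06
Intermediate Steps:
y(X, O) = -1 + X
G = -9/7 (G = 2/7 + (⅐)*(-11) = 2/7 - 11/7 = -9/7 ≈ -1.2857)
q(D) = (-1 + 2*D)/(2*D) (q(D) = (D + (-1 + D))/(D + D) = (-1 + 2*D)/((2*D)) = (-1 + 2*D)*(1/(2*D)) = (-1 + 2*D)/(2*D))
J(T) = 1 - T/11 (J(T) = 1 + T*(-1/11) = 1 - T/11)
q(-8)*(J(G) + 334) = ((-½ - 8)/(-8))*((1 - 1/11*(-9/7)) + 334) = (-⅛*(-17/2))*((1 + 9/77) + 334) = 17*(86/77 + 334)/16 = (17/16)*(25804/77) = 109667/308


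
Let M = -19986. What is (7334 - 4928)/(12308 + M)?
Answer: -1203/3839 ≈ -0.31336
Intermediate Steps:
(7334 - 4928)/(12308 + M) = (7334 - 4928)/(12308 - 19986) = 2406/(-7678) = 2406*(-1/7678) = -1203/3839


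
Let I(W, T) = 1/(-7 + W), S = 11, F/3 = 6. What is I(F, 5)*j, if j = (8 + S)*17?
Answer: 323/11 ≈ 29.364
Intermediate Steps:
F = 18 (F = 3*6 = 18)
j = 323 (j = (8 + 11)*17 = 19*17 = 323)
I(F, 5)*j = 323/(-7 + 18) = 323/11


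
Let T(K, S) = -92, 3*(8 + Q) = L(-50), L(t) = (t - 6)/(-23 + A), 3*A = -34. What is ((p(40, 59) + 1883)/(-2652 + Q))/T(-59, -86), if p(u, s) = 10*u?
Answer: 78383/8400336 ≈ 0.0093309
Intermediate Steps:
A = -34/3 (A = (⅓)*(-34) = -34/3 ≈ -11.333)
L(t) = 18/103 - 3*t/103 (L(t) = (t - 6)/(-23 - 34/3) = (-6 + t)/(-103/3) = (-6 + t)*(-3/103) = 18/103 - 3*t/103)
Q = -768/103 (Q = -8 + (18/103 - 3/103*(-50))/3 = -8 + (18/103 + 150/103)/3 = -8 + (⅓)*(168/103) = -8 + 56/103 = -768/103 ≈ -7.4563)
((p(40, 59) + 1883)/(-2652 + Q))/T(-59, -86) = ((10*40 + 1883)/(-2652 - 768/103))/(-92) = ((400 + 1883)/(-273924/103))*(-1/92) = (2283*(-103/273924))*(-1/92) = -78383/91308*(-1/92) = 78383/8400336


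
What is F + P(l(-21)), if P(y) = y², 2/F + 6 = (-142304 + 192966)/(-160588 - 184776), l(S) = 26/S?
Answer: 565216424/468087543 ≈ 1.2075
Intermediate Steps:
F = -345364/1061423 (F = 2/(-6 + (-142304 + 192966)/(-160588 - 184776)) = 2/(-6 + 50662/(-345364)) = 2/(-6 + 50662*(-1/345364)) = 2/(-6 - 25331/172682) = 2/(-1061423/172682) = 2*(-172682/1061423) = -345364/1061423 ≈ -0.32538)
F + P(l(-21)) = -345364/1061423 + (26/(-21))² = -345364/1061423 + (26*(-1/21))² = -345364/1061423 + (-26/21)² = -345364/1061423 + 676/441 = 565216424/468087543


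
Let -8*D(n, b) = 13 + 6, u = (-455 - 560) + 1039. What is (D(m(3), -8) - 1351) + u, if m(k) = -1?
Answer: -10635/8 ≈ -1329.4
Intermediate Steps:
u = 24 (u = -1015 + 1039 = 24)
D(n, b) = -19/8 (D(n, b) = -(13 + 6)/8 = -⅛*19 = -19/8)
(D(m(3), -8) - 1351) + u = (-19/8 - 1351) + 24 = -10827/8 + 24 = -10635/8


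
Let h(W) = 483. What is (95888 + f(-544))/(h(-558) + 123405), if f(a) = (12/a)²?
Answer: 1773544457/2291432448 ≈ 0.77399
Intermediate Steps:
f(a) = 144/a²
(95888 + f(-544))/(h(-558) + 123405) = (95888 + 144/(-544)²)/(483 + 123405) = (95888 + 144*(1/295936))/123888 = (95888 + 9/18496)*(1/123888) = (1773544457/18496)*(1/123888) = 1773544457/2291432448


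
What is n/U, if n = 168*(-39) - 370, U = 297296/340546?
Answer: -589314853/74324 ≈ -7929.0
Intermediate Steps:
U = 148648/170273 (U = 297296*(1/340546) = 148648/170273 ≈ 0.87300)
n = -6922 (n = -6552 - 370 = -6922)
n/U = -6922/148648/170273 = -6922*170273/148648 = -589314853/74324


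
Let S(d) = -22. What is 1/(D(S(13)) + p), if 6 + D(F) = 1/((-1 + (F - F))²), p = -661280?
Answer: -1/661285 ≈ -1.5122e-6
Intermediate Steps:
D(F) = -5 (D(F) = -6 + 1/((-1 + (F - F))²) = -6 + 1/((-1 + 0)²) = -6 + 1/((-1)²) = -6 + 1/1 = -6 + 1 = -5)
1/(D(S(13)) + p) = 1/(-5 - 661280) = 1/(-661285) = -1/661285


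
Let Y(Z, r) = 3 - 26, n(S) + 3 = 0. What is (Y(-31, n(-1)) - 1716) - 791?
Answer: -2530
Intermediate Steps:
n(S) = -3 (n(S) = -3 + 0 = -3)
Y(Z, r) = -23
(Y(-31, n(-1)) - 1716) - 791 = (-23 - 1716) - 791 = -1739 - 791 = -2530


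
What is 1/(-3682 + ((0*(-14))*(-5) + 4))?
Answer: -1/3678 ≈ -0.00027189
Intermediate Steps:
1/(-3682 + ((0*(-14))*(-5) + 4)) = 1/(-3682 + (0*(-5) + 4)) = 1/(-3682 + (0 + 4)) = 1/(-3682 + 4) = 1/(-3678) = -1/3678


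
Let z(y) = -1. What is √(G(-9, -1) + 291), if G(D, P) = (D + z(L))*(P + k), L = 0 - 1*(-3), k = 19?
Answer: √111 ≈ 10.536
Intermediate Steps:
L = 3 (L = 0 + 3 = 3)
G(D, P) = (-1 + D)*(19 + P) (G(D, P) = (D - 1)*(P + 19) = (-1 + D)*(19 + P))
√(G(-9, -1) + 291) = √((-19 - 1*(-1) + 19*(-9) - 9*(-1)) + 291) = √((-19 + 1 - 171 + 9) + 291) = √(-180 + 291) = √111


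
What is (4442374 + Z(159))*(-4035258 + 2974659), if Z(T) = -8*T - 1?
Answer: -4710227279499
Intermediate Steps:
Z(T) = -1 - 8*T
(4442374 + Z(159))*(-4035258 + 2974659) = (4442374 + (-1 - 8*159))*(-4035258 + 2974659) = (4442374 + (-1 - 1272))*(-1060599) = (4442374 - 1273)*(-1060599) = 4441101*(-1060599) = -4710227279499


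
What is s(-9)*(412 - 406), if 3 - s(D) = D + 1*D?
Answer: 126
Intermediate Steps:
s(D) = 3 - 2*D (s(D) = 3 - (D + 1*D) = 3 - (D + D) = 3 - 2*D)
s(-9)*(412 - 406) = (3 - 2*(-9))*(412 - 406) = (3 + 18)*6 = 21*6 = 126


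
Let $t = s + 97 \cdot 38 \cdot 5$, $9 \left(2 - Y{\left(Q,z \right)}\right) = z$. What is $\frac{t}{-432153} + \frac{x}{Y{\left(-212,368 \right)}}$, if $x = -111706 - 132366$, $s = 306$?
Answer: $\frac{474640732772}{75626775} \approx 6276.1$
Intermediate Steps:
$Y{\left(Q,z \right)} = 2 - \frac{z}{9}$
$t = 18736$ ($t = 306 + 97 \cdot 38 \cdot 5 = 306 + 97 \cdot 190 = 306 + 18430 = 18736$)
$x = -244072$
$\frac{t}{-432153} + \frac{x}{Y{\left(-212,368 \right)}} = \frac{18736}{-432153} - \frac{244072}{2 - \frac{368}{9}} = 18736 \left(- \frac{1}{432153}\right) - \frac{244072}{2 - \frac{368}{9}} = - \frac{18736}{432153} - \frac{244072}{- \frac{350}{9}} = - \frac{18736}{432153} - - \frac{1098324}{175} = - \frac{18736}{432153} + \frac{1098324}{175} = \frac{474640732772}{75626775}$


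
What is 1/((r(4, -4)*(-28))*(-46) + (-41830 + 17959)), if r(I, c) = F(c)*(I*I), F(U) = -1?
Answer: -1/44479 ≈ -2.2483e-5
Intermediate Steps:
r(I, c) = -I**2 (r(I, c) = -I*I = -I**2)
1/((r(4, -4)*(-28))*(-46) + (-41830 + 17959)) = 1/((-1*4**2*(-28))*(-46) + (-41830 + 17959)) = 1/((-1*16*(-28))*(-46) - 23871) = 1/(-16*(-28)*(-46) - 23871) = 1/(448*(-46) - 23871) = 1/(-20608 - 23871) = 1/(-44479) = -1/44479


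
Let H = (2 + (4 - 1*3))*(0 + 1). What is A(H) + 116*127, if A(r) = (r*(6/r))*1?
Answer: 14738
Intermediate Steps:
H = 3 (H = (2 + (4 - 3))*1 = (2 + 1)*1 = 3*1 = 3)
A(r) = 6 (A(r) = 6*1 = 6)
A(H) + 116*127 = 6 + 116*127 = 6 + 14732 = 14738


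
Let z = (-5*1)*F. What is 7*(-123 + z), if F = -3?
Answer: -756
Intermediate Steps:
z = 15 (z = -5*1*(-3) = -5*(-3) = 15)
7*(-123 + z) = 7*(-123 + 15) = 7*(-108) = -756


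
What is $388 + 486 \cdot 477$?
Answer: $232210$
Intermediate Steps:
$388 + 486 \cdot 477 = 388 + 231822 = 232210$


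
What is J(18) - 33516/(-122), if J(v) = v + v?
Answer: 18954/61 ≈ 310.72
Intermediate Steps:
J(v) = 2*v
J(18) - 33516/(-122) = 2*18 - 33516/(-122) = 36 - 33516*(-1)/122 = 36 - 114*(-147/61) = 36 + 16758/61 = 18954/61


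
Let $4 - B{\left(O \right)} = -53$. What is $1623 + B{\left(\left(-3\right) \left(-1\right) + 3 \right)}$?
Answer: $1680$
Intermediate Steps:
$B{\left(O \right)} = 57$ ($B{\left(O \right)} = 4 - -53 = 4 + 53 = 57$)
$1623 + B{\left(\left(-3\right) \left(-1\right) + 3 \right)} = 1623 + 57 = 1680$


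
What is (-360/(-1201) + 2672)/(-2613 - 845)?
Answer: -1604716/2076529 ≈ -0.77279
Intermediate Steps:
(-360/(-1201) + 2672)/(-2613 - 845) = (-360*(-1/1201) + 2672)/(-3458) = (360/1201 + 2672)*(-1/3458) = (3209432/1201)*(-1/3458) = -1604716/2076529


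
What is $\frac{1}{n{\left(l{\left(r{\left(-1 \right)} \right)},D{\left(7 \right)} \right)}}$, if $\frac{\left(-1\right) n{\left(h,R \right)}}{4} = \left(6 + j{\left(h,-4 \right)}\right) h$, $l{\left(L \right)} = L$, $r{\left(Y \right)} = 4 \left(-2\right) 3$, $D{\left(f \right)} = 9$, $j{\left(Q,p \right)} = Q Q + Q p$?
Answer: $\frac{1}{65088} \approx 1.5364 \cdot 10^{-5}$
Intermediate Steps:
$j{\left(Q,p \right)} = Q^{2} + Q p$
$r{\left(Y \right)} = -24$ ($r{\left(Y \right)} = \left(-8\right) 3 = -24$)
$n{\left(h,R \right)} = - 4 h \left(6 + h \left(-4 + h\right)\right)$ ($n{\left(h,R \right)} = - 4 \left(6 + h \left(h - 4\right)\right) h = - 4 \left(6 + h \left(-4 + h\right)\right) h = - 4 h \left(6 + h \left(-4 + h\right)\right)$)
$\frac{1}{n{\left(l{\left(r{\left(-1 \right)} \right)},D{\left(7 \right)} \right)}} = \frac{1}{\left(-4\right) \left(-24\right) \left(6 - 24 \left(-4 - 24\right)\right)} = \frac{1}{\left(-4\right) \left(-24\right) \left(6 - -672\right)} = \frac{1}{\left(-4\right) \left(-24\right) \left(6 + 672\right)} = \frac{1}{\left(-4\right) \left(-24\right) 678} = \frac{1}{65088}$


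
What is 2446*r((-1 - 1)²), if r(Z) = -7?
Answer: -17122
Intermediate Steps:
2446*r((-1 - 1)²) = 2446*(-7) = -17122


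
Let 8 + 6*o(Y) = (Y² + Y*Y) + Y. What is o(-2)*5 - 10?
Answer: -35/3 ≈ -11.667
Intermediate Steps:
o(Y) = -4/3 + Y²/3 + Y/6 (o(Y) = -4/3 + ((Y² + Y*Y) + Y)/6 = -4/3 + ((Y² + Y²) + Y)/6 = -4/3 + (2*Y² + Y)/6 = -4/3 + (Y + 2*Y²)/6 = -4/3 + (Y²/3 + Y/6) = -4/3 + Y²/3 + Y/6)
o(-2)*5 - 10 = (-4/3 + (⅓)*(-2)² + (⅙)*(-2))*5 - 10 = (-4/3 + (⅓)*4 - ⅓)*5 - 10 = (-4/3 + 4/3 - ⅓)*5 - 10 = -⅓*5 - 10 = -5/3 - 10 = -35/3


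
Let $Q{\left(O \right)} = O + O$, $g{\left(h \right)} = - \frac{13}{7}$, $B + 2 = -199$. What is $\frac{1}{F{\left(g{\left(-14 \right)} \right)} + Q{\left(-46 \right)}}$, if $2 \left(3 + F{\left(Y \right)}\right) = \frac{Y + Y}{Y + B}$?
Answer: $- \frac{1420}{134887} \approx -0.010527$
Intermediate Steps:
$B = -201$ ($B = -2 - 199 = -201$)
$g{\left(h \right)} = - \frac{13}{7}$ ($g{\left(h \right)} = \left(-13\right) \frac{1}{7} = - \frac{13}{7}$)
$Q{\left(O \right)} = 2 O$
$F{\left(Y \right)} = -3 + \frac{Y}{-201 + Y}$ ($F{\left(Y \right)} = -3 + \frac{\left(Y + Y\right) \frac{1}{Y - 201}}{2} = -3 + \frac{2 Y \frac{1}{-201 + Y}}{2} = -3 + \frac{Y}{-201 + Y}$)
$\frac{1}{F{\left(g{\left(-14 \right)} \right)} + Q{\left(-46 \right)}} = \frac{1}{\frac{603 - - \frac{26}{7}}{-201 - \frac{13}{7}} + 2 \left(-46\right)} = \frac{1}{\frac{603 + \frac{26}{7}}{- \frac{1420}{7}} - 92} = \frac{1}{\left(- \frac{7}{1420}\right) \frac{4247}{7} - 92} = \frac{1}{- \frac{4247}{1420} - 92} = \frac{1}{- \frac{134887}{1420}} = - \frac{1420}{134887}$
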